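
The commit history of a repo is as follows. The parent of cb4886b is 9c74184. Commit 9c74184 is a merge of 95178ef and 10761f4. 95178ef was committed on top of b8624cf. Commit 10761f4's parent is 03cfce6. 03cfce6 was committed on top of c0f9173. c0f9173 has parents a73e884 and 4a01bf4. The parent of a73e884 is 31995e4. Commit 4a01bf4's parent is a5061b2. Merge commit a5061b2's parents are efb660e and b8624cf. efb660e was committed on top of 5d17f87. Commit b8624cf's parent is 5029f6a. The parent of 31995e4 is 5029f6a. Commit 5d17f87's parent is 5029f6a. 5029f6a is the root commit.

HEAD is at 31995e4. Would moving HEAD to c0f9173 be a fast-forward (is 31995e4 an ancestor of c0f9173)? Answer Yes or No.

A fast-forward from 31995e4 to c0f9173 is possible iff 31995e4 is an ancestor of c0f9173.
Ancestors of c0f9173: {31995e4, 4a01bf4, 5029f6a, 5d17f87, a5061b2, a73e884, b8624cf, c0f9173, efb660e}.
31995e4 is among them, so fast-forward is possible.

Yes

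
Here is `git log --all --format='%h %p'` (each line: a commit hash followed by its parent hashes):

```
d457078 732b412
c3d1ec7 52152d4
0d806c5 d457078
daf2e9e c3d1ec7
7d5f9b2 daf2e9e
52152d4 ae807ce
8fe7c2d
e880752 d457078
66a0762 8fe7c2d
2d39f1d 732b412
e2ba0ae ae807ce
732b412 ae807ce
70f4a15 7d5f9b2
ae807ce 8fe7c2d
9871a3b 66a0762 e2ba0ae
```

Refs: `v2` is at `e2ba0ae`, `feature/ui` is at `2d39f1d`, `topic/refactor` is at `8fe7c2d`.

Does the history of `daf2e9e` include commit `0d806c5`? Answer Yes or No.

Ancestors of daf2e9e: {52152d4, 8fe7c2d, ae807ce, c3d1ec7, daf2e9e}.
0d806c5 is not in that set, so it is not an ancestor of daf2e9e.

No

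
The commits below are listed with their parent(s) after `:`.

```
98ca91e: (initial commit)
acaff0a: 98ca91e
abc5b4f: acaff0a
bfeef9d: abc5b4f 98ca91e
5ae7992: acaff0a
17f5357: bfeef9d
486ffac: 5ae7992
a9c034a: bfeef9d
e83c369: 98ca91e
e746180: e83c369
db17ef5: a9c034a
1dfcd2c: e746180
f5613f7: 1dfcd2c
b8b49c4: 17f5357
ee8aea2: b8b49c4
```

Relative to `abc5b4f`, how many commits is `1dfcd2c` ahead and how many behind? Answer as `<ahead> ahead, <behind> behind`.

3 ahead, 2 behind

Reachable from 1dfcd2c: {1dfcd2c, 98ca91e, e746180, e83c369}.
Reachable from abc5b4f: {98ca91e, abc5b4f, acaff0a}.
Only in 1dfcd2c's history (ahead): {1dfcd2c, e746180, e83c369} — 3.
Only in abc5b4f's history (behind): {abc5b4f, acaff0a} — 2.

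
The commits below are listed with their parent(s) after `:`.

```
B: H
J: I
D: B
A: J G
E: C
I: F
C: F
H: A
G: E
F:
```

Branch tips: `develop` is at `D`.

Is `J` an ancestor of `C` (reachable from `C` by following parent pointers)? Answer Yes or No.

No

Ancestors of C: {C, F}.
J is not in that set, so it is not an ancestor of C.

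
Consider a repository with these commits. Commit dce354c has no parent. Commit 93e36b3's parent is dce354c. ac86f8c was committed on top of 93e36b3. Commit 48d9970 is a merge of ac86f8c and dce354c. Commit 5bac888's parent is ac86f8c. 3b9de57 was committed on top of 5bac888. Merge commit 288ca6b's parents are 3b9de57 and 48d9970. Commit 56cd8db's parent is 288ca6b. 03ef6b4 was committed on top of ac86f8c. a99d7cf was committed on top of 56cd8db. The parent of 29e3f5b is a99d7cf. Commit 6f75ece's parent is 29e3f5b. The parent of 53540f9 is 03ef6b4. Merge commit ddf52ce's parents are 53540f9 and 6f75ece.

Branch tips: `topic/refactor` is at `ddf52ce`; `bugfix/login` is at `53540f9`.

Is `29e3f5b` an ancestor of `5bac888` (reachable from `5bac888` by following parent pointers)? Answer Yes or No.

Ancestors of 5bac888: {5bac888, 93e36b3, ac86f8c, dce354c}.
29e3f5b is not in that set, so it is not an ancestor of 5bac888.

No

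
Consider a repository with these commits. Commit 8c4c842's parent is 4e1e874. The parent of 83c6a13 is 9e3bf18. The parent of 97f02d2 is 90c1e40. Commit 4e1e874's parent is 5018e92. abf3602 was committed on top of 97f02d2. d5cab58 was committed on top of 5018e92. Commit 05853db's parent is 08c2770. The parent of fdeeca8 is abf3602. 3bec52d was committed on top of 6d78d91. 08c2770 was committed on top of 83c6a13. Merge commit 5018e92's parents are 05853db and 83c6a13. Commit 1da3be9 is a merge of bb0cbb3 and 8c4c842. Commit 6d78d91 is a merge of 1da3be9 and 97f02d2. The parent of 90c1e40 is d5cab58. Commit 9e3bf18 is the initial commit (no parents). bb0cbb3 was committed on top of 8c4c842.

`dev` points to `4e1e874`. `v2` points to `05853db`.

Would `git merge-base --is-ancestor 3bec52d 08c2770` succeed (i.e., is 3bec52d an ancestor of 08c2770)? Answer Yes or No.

No

Ancestors of 08c2770: {08c2770, 83c6a13, 9e3bf18}.
3bec52d is not in that set, so it is not an ancestor of 08c2770.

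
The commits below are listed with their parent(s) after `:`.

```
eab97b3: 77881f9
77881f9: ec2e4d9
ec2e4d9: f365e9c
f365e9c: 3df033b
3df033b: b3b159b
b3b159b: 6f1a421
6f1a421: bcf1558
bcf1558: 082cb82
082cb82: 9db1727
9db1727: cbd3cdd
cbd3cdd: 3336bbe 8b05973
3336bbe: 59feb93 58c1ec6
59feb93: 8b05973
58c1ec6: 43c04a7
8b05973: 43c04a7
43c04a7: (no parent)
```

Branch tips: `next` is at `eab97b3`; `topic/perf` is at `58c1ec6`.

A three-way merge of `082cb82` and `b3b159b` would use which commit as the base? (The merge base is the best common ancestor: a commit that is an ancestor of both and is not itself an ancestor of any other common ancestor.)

082cb82

Ancestors of 082cb82: {082cb82, 3336bbe, 43c04a7, 58c1ec6, 59feb93, 8b05973, 9db1727, cbd3cdd}.
Ancestors of b3b159b: {082cb82, 3336bbe, 43c04a7, 58c1ec6, 59feb93, 6f1a421, 8b05973, 9db1727, b3b159b, bcf1558, cbd3cdd}.
Common ancestors: {082cb82, 3336bbe, 43c04a7, 58c1ec6, 59feb93, 8b05973, 9db1727, cbd3cdd}.
Among these, 082cb82 is not an ancestor of any other common ancestor — it is the merge base.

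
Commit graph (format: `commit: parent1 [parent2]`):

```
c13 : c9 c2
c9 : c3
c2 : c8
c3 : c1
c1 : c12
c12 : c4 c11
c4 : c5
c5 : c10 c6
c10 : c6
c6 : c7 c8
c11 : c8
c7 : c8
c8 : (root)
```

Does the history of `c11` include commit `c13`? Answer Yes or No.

No

Ancestors of c11: {c11, c8}.
c13 is not in that set, so it is not an ancestor of c11.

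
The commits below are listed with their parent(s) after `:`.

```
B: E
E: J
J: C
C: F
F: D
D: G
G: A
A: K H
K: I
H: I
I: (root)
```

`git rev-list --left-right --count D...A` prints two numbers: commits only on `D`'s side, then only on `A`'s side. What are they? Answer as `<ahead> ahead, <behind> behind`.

2 ahead, 0 behind

Reachable from D: {A, D, G, H, I, K}.
Reachable from A: {A, H, I, K}.
Only in D's history (ahead): {D, G} — 2.
Only in A's history (behind): {} — 0.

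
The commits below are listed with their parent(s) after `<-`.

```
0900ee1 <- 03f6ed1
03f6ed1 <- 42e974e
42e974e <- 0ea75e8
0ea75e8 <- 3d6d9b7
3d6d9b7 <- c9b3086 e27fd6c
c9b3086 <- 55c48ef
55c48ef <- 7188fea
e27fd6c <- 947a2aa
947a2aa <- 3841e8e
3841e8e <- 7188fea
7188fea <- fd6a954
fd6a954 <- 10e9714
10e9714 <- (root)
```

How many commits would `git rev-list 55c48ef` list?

Walking parent pointers from 55c48ef: reachable set = {10e9714, 55c48ef, 7188fea, fd6a954}.
That is 4 commits.

4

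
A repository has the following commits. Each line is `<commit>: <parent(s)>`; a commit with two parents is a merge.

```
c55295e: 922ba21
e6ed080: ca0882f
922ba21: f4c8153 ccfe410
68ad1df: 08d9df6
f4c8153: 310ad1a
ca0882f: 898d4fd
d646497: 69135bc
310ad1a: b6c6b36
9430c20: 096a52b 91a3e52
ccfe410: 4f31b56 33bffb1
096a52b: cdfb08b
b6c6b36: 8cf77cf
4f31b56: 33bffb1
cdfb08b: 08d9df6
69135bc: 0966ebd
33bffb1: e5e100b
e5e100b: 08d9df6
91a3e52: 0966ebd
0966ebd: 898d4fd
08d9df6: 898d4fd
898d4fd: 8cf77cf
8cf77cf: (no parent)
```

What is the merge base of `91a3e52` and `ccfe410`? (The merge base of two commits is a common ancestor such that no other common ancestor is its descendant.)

898d4fd

Ancestors of 91a3e52: {0966ebd, 898d4fd, 8cf77cf, 91a3e52}.
Ancestors of ccfe410: {08d9df6, 33bffb1, 4f31b56, 898d4fd, 8cf77cf, ccfe410, e5e100b}.
Common ancestors: {898d4fd, 8cf77cf}.
Among these, 898d4fd is not an ancestor of any other common ancestor — it is the merge base.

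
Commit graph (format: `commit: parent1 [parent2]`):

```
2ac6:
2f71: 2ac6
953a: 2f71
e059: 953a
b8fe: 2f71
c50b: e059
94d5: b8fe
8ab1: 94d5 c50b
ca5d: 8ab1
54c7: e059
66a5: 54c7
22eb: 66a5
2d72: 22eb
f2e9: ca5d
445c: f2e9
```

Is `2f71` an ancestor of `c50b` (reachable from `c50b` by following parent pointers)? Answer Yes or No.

Ancestors of c50b (commits reachable by following parents): {2ac6, 2f71, 953a, c50b, e059}.
2f71 is in that set, so it is an ancestor of c50b.

Yes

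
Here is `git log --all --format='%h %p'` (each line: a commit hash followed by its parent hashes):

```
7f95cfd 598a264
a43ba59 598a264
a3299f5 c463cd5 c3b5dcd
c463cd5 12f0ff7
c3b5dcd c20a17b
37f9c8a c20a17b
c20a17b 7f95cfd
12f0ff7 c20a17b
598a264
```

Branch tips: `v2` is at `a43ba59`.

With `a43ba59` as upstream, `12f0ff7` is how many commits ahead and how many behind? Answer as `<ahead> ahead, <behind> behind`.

3 ahead, 1 behind

Reachable from 12f0ff7: {12f0ff7, 598a264, 7f95cfd, c20a17b}.
Reachable from a43ba59: {598a264, a43ba59}.
Only in 12f0ff7's history (ahead): {12f0ff7, 7f95cfd, c20a17b} — 3.
Only in a43ba59's history (behind): {a43ba59} — 1.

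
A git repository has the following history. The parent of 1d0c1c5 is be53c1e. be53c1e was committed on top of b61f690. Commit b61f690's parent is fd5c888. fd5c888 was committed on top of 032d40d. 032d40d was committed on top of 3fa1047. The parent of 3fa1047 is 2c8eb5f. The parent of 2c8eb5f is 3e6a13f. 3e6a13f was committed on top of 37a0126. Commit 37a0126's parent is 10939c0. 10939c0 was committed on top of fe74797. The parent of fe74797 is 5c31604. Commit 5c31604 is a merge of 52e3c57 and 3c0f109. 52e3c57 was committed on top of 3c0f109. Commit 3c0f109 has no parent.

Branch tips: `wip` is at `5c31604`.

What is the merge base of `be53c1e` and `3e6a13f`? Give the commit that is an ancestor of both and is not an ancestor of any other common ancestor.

Ancestors of be53c1e: {032d40d, 10939c0, 2c8eb5f, 37a0126, 3c0f109, 3e6a13f, 3fa1047, 52e3c57, 5c31604, b61f690, be53c1e, fd5c888, fe74797}.
Ancestors of 3e6a13f: {10939c0, 37a0126, 3c0f109, 3e6a13f, 52e3c57, 5c31604, fe74797}.
Common ancestors: {10939c0, 37a0126, 3c0f109, 3e6a13f, 52e3c57, 5c31604, fe74797}.
Among these, 3e6a13f is not an ancestor of any other common ancestor — it is the merge base.

3e6a13f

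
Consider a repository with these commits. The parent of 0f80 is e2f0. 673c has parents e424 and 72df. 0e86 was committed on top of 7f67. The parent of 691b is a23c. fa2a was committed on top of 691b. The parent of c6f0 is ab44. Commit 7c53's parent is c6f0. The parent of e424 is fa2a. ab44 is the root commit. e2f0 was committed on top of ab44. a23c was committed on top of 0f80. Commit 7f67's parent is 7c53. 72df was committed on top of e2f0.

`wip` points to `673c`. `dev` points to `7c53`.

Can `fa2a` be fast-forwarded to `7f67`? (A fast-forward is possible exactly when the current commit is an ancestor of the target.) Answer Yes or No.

A fast-forward from fa2a to 7f67 is possible iff fa2a is an ancestor of 7f67.
Ancestors of 7f67: {7c53, 7f67, ab44, c6f0}.
fa2a is not among them, so fast-forward is not possible.

No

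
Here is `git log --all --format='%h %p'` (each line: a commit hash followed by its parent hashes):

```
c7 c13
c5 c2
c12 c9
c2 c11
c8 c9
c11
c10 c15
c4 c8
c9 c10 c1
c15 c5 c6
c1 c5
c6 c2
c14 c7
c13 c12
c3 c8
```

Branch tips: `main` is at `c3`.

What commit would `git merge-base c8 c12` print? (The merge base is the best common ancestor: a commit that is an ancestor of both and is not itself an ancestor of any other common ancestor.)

c9

Ancestors of c8: {c1, c10, c11, c15, c2, c5, c6, c8, c9}.
Ancestors of c12: {c1, c10, c11, c12, c15, c2, c5, c6, c9}.
Common ancestors: {c1, c10, c11, c15, c2, c5, c6, c9}.
Among these, c9 is not an ancestor of any other common ancestor — it is the merge base.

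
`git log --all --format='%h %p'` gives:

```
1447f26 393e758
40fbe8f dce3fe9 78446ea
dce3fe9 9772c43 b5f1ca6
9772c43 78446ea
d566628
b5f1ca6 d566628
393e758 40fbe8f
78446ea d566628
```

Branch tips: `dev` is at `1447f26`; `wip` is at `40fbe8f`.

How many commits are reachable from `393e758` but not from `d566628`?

6

Reachable from 393e758: {393e758, 40fbe8f, 78446ea, 9772c43, b5f1ca6, d566628, dce3fe9}.
Reachable from d566628: {d566628}.
In 393e758's history but not d566628's: {393e758, 40fbe8f, 78446ea, 9772c43, b5f1ca6, dce3fe9} — 6 commits.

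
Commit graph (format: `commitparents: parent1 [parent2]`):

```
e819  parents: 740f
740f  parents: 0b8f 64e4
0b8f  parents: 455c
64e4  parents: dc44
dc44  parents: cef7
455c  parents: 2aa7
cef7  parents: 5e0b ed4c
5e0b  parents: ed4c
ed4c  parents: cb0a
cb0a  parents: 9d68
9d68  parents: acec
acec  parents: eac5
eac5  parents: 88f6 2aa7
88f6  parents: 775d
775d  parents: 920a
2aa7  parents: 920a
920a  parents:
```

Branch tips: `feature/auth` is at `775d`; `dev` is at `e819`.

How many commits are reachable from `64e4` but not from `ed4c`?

4

Reachable from 64e4: {2aa7, 5e0b, 64e4, 775d, 88f6, 920a, 9d68, acec, cb0a, cef7, dc44, eac5, ed4c}.
Reachable from ed4c: {2aa7, 775d, 88f6, 920a, 9d68, acec, cb0a, eac5, ed4c}.
In 64e4's history but not ed4c's: {5e0b, 64e4, cef7, dc44} — 4 commits.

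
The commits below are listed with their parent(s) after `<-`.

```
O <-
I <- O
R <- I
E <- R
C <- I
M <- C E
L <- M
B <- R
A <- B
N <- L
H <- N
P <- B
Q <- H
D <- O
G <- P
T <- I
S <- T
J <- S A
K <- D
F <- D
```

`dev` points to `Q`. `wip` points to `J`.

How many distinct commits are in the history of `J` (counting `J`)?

8

Walking parent pointers from J: reachable set = {A, B, I, J, O, R, S, T}.
That is 8 commits.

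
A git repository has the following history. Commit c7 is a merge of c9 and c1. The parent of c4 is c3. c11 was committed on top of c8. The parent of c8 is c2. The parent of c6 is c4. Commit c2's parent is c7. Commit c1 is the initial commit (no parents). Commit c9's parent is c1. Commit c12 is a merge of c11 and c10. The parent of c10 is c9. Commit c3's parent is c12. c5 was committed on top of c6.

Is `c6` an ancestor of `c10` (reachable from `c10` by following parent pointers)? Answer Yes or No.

No

Ancestors of c10: {c1, c10, c9}.
c6 is not in that set, so it is not an ancestor of c10.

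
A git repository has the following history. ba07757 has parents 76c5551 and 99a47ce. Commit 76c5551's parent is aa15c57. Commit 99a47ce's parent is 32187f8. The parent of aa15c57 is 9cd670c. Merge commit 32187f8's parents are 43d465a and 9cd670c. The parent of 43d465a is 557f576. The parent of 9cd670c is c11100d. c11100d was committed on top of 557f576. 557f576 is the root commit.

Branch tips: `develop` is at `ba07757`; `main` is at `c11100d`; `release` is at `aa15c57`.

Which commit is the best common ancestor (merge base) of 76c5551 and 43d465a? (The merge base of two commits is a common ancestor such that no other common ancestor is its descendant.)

Ancestors of 76c5551: {557f576, 76c5551, 9cd670c, aa15c57, c11100d}.
Ancestors of 43d465a: {43d465a, 557f576}.
Common ancestors: {557f576}.
The only common ancestor is 557f576, so it is the merge base.

557f576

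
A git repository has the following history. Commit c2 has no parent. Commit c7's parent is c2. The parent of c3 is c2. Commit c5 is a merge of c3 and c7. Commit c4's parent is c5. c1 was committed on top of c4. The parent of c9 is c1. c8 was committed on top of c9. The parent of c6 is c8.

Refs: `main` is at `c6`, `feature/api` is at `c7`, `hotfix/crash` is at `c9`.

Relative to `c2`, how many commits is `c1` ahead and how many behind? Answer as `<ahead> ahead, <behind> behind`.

5 ahead, 0 behind

Reachable from c1: {c1, c2, c3, c4, c5, c7}.
Reachable from c2: {c2}.
Only in c1's history (ahead): {c1, c3, c4, c5, c7} — 5.
Only in c2's history (behind): {} — 0.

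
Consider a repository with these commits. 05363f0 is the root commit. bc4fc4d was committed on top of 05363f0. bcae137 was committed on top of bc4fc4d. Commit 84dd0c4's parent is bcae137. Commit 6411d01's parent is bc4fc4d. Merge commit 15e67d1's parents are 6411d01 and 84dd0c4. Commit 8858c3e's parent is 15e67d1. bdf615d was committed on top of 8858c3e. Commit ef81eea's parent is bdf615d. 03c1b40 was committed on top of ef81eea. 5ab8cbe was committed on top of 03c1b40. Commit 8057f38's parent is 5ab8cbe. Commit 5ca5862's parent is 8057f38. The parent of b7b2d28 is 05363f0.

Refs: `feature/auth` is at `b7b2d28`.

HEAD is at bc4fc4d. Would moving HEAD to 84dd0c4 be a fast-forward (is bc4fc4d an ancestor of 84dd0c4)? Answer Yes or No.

A fast-forward from bc4fc4d to 84dd0c4 is possible iff bc4fc4d is an ancestor of 84dd0c4.
Ancestors of 84dd0c4: {05363f0, 84dd0c4, bc4fc4d, bcae137}.
bc4fc4d is among them, so fast-forward is possible.

Yes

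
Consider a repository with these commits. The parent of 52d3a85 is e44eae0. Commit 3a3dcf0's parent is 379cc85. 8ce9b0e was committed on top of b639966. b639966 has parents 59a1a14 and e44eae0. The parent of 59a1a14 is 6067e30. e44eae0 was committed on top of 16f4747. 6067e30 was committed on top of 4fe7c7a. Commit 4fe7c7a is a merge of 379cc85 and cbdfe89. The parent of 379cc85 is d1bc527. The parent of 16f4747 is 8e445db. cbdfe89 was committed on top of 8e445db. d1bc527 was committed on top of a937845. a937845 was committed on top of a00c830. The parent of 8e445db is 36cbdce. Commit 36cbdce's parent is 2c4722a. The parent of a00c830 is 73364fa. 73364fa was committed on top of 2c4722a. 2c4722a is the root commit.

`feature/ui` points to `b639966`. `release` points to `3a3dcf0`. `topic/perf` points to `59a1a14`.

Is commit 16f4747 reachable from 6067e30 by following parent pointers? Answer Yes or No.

No

Ancestors of 6067e30: {2c4722a, 36cbdce, 379cc85, 4fe7c7a, 6067e30, 73364fa, 8e445db, a00c830, a937845, cbdfe89, d1bc527}.
16f4747 is not in that set, so it is not an ancestor of 6067e30.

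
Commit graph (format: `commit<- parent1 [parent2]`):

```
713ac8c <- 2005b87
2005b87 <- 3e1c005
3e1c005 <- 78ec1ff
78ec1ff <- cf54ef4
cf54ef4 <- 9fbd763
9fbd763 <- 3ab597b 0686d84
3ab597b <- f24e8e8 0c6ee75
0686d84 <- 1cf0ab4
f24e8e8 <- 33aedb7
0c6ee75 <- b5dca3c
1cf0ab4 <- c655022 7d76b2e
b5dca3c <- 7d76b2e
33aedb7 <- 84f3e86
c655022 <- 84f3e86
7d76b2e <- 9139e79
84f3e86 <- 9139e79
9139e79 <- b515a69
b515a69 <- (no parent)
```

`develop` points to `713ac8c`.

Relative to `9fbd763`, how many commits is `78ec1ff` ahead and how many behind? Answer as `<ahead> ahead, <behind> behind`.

2 ahead, 0 behind

Reachable from 78ec1ff: {0686d84, 0c6ee75, 1cf0ab4, 33aedb7, 3ab597b, 78ec1ff, 7d76b2e, 84f3e86, 9139e79, 9fbd763, b515a69, b5dca3c, c655022, cf54ef4, f24e8e8}.
Reachable from 9fbd763: {0686d84, 0c6ee75, 1cf0ab4, 33aedb7, 3ab597b, 7d76b2e, 84f3e86, 9139e79, 9fbd763, b515a69, b5dca3c, c655022, f24e8e8}.
Only in 78ec1ff's history (ahead): {78ec1ff, cf54ef4} — 2.
Only in 9fbd763's history (behind): {} — 0.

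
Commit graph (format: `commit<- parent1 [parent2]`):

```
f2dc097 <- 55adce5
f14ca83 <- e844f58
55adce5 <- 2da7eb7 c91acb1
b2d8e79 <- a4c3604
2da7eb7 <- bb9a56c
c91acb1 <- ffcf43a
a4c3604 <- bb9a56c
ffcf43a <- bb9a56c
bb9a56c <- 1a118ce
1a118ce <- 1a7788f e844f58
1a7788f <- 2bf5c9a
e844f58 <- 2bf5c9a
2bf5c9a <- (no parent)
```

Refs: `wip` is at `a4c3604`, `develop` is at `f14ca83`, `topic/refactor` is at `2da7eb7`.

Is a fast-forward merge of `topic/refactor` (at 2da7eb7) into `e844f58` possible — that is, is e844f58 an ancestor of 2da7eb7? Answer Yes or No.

Yes

A fast-forward from e844f58 to 2da7eb7 is possible iff e844f58 is an ancestor of 2da7eb7.
Ancestors of 2da7eb7: {1a118ce, 1a7788f, 2bf5c9a, 2da7eb7, bb9a56c, e844f58}.
e844f58 is among them, so fast-forward is possible.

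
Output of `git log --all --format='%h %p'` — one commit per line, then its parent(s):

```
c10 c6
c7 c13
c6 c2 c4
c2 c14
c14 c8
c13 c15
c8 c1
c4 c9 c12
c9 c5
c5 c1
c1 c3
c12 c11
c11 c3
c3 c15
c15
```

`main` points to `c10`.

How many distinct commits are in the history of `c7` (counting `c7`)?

3

Walking parent pointers from c7: reachable set = {c13, c15, c7}.
That is 3 commits.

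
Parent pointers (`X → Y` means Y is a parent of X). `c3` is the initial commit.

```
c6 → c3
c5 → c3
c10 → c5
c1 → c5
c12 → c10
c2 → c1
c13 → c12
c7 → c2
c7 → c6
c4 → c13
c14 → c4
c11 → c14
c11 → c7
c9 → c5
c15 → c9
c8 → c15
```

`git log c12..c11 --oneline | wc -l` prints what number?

8

Reachable from c11: {c1, c10, c11, c12, c13, c14, c2, c3, c4, c5, c6, c7}.
Reachable from c12: {c10, c12, c3, c5}.
In c11's history but not c12's: {c1, c11, c13, c14, c2, c4, c6, c7} — 8 commits.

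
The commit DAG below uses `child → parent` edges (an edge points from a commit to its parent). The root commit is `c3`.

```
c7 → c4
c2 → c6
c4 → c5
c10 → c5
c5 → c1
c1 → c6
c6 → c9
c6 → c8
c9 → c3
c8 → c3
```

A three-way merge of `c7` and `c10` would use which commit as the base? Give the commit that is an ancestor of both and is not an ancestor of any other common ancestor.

Ancestors of c7: {c1, c3, c4, c5, c6, c7, c8, c9}.
Ancestors of c10: {c1, c10, c3, c5, c6, c8, c9}.
Common ancestors: {c1, c3, c5, c6, c8, c9}.
Among these, c5 is not an ancestor of any other common ancestor — it is the merge base.

c5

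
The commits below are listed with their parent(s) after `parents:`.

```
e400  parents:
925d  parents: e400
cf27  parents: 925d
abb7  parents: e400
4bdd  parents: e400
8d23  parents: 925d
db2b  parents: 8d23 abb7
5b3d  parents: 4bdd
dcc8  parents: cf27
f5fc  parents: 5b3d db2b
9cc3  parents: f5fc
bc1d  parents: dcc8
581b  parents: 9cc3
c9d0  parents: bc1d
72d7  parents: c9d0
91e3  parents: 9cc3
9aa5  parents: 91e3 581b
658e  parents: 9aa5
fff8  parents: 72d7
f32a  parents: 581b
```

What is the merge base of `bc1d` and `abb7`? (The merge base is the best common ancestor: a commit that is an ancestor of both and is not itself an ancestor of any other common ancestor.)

Ancestors of bc1d: {925d, bc1d, cf27, dcc8, e400}.
Ancestors of abb7: {abb7, e400}.
Common ancestors: {e400}.
The only common ancestor is e400, so it is the merge base.

e400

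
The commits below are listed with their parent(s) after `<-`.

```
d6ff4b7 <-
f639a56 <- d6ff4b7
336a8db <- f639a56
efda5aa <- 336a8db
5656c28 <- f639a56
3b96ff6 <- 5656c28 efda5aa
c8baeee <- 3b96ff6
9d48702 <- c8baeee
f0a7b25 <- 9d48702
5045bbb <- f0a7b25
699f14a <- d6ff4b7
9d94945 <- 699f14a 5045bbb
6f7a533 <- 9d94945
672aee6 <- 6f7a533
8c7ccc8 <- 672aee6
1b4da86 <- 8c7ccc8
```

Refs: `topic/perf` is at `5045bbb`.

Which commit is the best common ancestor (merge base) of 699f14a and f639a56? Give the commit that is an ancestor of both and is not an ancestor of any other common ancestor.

Ancestors of 699f14a: {699f14a, d6ff4b7}.
Ancestors of f639a56: {d6ff4b7, f639a56}.
Common ancestors: {d6ff4b7}.
The only common ancestor is d6ff4b7, so it is the merge base.

d6ff4b7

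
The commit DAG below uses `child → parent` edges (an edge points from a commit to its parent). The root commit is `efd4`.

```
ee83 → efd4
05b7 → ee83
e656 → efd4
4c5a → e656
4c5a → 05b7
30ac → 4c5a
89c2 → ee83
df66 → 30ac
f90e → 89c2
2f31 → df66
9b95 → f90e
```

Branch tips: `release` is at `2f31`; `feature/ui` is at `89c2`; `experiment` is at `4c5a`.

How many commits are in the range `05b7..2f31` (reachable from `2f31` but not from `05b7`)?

Reachable from 2f31: {05b7, 2f31, 30ac, 4c5a, df66, e656, ee83, efd4}.
Reachable from 05b7: {05b7, ee83, efd4}.
In 2f31's history but not 05b7's: {2f31, 30ac, 4c5a, df66, e656} — 5 commits.

5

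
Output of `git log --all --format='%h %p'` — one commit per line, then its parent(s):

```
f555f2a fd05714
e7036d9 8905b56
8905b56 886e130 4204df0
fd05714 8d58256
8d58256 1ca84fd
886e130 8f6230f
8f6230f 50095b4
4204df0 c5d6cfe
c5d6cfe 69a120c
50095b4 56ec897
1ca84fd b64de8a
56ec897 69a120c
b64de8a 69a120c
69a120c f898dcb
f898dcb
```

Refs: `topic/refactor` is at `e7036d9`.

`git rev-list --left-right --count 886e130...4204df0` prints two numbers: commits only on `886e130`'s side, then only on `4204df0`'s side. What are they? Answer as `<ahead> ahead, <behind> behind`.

Reachable from 886e130: {50095b4, 56ec897, 69a120c, 886e130, 8f6230f, f898dcb}.
Reachable from 4204df0: {4204df0, 69a120c, c5d6cfe, f898dcb}.
Only in 886e130's history (ahead): {50095b4, 56ec897, 886e130, 8f6230f} — 4.
Only in 4204df0's history (behind): {4204df0, c5d6cfe} — 2.

4 ahead, 2 behind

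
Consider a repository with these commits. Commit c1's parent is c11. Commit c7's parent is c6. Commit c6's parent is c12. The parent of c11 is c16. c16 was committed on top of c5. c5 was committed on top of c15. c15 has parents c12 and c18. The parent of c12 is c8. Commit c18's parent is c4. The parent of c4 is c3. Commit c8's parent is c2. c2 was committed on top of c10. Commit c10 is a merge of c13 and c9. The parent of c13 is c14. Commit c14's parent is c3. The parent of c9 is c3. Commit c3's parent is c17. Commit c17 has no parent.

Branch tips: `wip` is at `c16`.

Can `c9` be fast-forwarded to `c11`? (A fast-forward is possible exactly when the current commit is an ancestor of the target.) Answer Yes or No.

Yes

A fast-forward from c9 to c11 is possible iff c9 is an ancestor of c11.
Ancestors of c11: {c10, c11, c12, c13, c14, c15, c16, c17, c18, c2, c3, c4, c5, c8, c9}.
c9 is among them, so fast-forward is possible.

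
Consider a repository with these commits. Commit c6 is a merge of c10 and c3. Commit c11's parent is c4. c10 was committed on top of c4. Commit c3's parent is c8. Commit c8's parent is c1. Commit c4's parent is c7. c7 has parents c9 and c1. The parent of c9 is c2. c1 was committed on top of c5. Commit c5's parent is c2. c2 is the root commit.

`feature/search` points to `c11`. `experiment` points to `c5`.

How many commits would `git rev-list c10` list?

7

Walking parent pointers from c10: reachable set = {c1, c10, c2, c4, c5, c7, c9}.
That is 7 commits.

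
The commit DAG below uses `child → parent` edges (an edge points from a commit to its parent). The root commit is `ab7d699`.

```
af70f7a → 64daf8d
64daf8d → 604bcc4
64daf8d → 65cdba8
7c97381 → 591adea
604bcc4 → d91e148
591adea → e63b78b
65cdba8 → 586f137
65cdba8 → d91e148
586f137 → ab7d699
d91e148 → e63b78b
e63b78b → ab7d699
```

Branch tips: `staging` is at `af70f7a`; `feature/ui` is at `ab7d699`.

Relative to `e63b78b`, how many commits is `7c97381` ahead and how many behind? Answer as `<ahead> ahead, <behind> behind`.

2 ahead, 0 behind

Reachable from 7c97381: {591adea, 7c97381, ab7d699, e63b78b}.
Reachable from e63b78b: {ab7d699, e63b78b}.
Only in 7c97381's history (ahead): {591adea, 7c97381} — 2.
Only in e63b78b's history (behind): {} — 0.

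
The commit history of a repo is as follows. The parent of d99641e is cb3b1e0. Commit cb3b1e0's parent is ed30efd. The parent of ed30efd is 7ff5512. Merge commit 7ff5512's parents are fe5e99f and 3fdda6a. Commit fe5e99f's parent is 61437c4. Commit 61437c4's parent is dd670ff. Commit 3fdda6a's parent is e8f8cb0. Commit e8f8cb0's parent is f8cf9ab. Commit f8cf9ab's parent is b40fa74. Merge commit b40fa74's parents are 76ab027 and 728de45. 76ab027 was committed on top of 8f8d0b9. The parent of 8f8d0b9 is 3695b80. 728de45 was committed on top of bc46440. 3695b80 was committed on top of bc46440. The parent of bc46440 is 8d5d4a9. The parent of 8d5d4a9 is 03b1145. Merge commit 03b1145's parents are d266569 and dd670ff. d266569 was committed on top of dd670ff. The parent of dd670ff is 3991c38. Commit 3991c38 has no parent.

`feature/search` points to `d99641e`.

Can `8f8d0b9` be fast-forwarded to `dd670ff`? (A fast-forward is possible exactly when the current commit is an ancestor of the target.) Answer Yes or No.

A fast-forward from 8f8d0b9 to dd670ff is possible iff 8f8d0b9 is an ancestor of dd670ff.
Ancestors of dd670ff: {3991c38, dd670ff}.
8f8d0b9 is not among them, so fast-forward is not possible.

No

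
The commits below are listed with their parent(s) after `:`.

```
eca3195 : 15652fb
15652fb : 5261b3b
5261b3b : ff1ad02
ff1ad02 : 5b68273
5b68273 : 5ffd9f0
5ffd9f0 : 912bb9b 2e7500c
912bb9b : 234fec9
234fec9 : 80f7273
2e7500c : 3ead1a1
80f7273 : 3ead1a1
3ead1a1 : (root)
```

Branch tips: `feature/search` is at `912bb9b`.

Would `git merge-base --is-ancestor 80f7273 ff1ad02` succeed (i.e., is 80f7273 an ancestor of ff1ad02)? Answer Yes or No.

Yes

Ancestors of ff1ad02 (commits reachable by following parents): {234fec9, 2e7500c, 3ead1a1, 5b68273, 5ffd9f0, 80f7273, 912bb9b, ff1ad02}.
80f7273 is in that set, so it is an ancestor of ff1ad02.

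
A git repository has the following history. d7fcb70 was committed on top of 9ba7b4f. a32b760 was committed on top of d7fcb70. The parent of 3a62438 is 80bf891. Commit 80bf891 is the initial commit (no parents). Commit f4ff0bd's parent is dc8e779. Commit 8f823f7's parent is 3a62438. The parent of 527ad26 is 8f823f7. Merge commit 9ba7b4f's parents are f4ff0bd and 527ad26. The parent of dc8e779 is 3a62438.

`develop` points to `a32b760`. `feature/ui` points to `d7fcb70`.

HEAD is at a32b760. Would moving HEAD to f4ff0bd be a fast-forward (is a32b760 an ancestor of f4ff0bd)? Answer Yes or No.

A fast-forward from a32b760 to f4ff0bd is possible iff a32b760 is an ancestor of f4ff0bd.
Ancestors of f4ff0bd: {3a62438, 80bf891, dc8e779, f4ff0bd}.
a32b760 is not among them, so fast-forward is not possible.

No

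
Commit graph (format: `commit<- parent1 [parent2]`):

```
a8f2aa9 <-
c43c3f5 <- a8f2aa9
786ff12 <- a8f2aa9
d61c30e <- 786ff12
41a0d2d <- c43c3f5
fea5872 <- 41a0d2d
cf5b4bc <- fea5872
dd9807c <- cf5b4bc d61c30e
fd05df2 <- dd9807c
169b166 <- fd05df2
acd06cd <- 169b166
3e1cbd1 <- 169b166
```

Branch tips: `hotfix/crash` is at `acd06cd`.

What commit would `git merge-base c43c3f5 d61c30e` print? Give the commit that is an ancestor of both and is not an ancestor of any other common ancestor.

a8f2aa9

Ancestors of c43c3f5: {a8f2aa9, c43c3f5}.
Ancestors of d61c30e: {786ff12, a8f2aa9, d61c30e}.
Common ancestors: {a8f2aa9}.
The only common ancestor is a8f2aa9, so it is the merge base.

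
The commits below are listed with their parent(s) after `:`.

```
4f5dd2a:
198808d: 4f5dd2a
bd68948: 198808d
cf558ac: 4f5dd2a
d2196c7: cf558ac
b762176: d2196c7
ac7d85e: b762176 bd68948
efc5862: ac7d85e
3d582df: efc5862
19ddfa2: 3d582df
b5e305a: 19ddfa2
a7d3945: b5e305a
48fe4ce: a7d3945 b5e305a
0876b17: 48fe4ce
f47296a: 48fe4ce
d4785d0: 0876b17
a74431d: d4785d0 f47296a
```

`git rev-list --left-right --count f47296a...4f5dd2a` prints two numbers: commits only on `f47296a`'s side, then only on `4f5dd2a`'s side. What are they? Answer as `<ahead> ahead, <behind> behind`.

Reachable from f47296a: {198808d, 19ddfa2, 3d582df, 48fe4ce, 4f5dd2a, a7d3945, ac7d85e, b5e305a, b762176, bd68948, cf558ac, d2196c7, efc5862, f47296a}.
Reachable from 4f5dd2a: {4f5dd2a}.
Only in f47296a's history (ahead): {198808d, 19ddfa2, 3d582df, 48fe4ce, a7d3945, ac7d85e, b5e305a, b762176, bd68948, cf558ac, d2196c7, efc5862, f47296a} — 13.
Only in 4f5dd2a's history (behind): {} — 0.

13 ahead, 0 behind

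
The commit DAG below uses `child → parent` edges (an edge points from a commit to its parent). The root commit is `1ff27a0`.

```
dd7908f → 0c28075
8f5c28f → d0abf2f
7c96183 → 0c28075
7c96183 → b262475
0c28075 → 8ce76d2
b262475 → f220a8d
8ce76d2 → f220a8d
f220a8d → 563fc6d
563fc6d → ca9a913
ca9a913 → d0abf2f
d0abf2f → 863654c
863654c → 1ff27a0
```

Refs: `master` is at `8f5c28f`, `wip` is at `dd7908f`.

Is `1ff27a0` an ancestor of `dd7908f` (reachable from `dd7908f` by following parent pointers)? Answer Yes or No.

Ancestors of dd7908f (commits reachable by following parents): {0c28075, 1ff27a0, 563fc6d, 863654c, 8ce76d2, ca9a913, d0abf2f, dd7908f, f220a8d}.
1ff27a0 is in that set, so it is an ancestor of dd7908f.

Yes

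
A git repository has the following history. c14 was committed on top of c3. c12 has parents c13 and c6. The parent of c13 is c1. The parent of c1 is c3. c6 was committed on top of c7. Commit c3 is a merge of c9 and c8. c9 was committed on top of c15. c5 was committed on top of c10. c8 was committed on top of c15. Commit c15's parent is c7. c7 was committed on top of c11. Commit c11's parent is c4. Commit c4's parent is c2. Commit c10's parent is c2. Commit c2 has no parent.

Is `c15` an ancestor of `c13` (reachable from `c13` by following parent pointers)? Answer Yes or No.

Yes

Ancestors of c13 (commits reachable by following parents): {c1, c11, c13, c15, c2, c3, c4, c7, c8, c9}.
c15 is in that set, so it is an ancestor of c13.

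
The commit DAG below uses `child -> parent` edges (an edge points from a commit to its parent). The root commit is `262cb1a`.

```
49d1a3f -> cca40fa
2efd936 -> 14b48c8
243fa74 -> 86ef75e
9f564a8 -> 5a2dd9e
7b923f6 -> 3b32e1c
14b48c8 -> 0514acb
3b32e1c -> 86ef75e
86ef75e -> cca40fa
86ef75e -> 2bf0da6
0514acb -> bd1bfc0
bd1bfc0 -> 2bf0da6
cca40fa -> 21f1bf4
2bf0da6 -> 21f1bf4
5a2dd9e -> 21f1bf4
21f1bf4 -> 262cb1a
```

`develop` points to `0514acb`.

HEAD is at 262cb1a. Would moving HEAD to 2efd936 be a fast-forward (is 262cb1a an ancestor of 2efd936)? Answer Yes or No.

Yes

A fast-forward from 262cb1a to 2efd936 is possible iff 262cb1a is an ancestor of 2efd936.
Ancestors of 2efd936: {0514acb, 14b48c8, 21f1bf4, 262cb1a, 2bf0da6, 2efd936, bd1bfc0}.
262cb1a is among them, so fast-forward is possible.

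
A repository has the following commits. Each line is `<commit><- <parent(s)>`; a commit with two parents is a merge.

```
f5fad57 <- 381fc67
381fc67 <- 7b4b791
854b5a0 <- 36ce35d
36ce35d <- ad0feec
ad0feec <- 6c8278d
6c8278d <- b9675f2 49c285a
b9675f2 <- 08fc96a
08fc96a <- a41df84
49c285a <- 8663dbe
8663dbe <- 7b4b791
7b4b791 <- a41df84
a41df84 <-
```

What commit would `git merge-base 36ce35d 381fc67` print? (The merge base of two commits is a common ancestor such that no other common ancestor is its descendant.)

7b4b791

Ancestors of 36ce35d: {08fc96a, 36ce35d, 49c285a, 6c8278d, 7b4b791, 8663dbe, a41df84, ad0feec, b9675f2}.
Ancestors of 381fc67: {381fc67, 7b4b791, a41df84}.
Common ancestors: {7b4b791, a41df84}.
Among these, 7b4b791 is not an ancestor of any other common ancestor — it is the merge base.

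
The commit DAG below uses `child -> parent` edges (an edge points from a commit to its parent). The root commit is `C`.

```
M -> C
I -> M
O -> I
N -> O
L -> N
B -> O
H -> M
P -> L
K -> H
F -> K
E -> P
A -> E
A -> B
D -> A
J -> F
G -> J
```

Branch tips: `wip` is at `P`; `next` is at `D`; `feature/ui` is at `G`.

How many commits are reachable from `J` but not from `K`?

2

Reachable from J: {C, F, H, J, K, M}.
Reachable from K: {C, H, K, M}.
In J's history but not K's: {F, J} — 2 commits.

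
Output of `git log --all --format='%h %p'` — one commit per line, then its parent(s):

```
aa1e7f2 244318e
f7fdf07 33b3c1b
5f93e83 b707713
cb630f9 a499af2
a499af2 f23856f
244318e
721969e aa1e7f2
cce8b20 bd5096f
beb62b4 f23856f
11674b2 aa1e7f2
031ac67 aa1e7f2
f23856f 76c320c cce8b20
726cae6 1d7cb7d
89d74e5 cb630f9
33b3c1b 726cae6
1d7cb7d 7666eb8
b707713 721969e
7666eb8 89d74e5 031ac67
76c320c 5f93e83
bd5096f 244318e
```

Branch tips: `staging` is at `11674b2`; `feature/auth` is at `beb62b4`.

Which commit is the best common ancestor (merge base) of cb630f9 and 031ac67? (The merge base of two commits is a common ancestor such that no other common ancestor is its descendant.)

aa1e7f2

Ancestors of cb630f9: {244318e, 5f93e83, 721969e, 76c320c, a499af2, aa1e7f2, b707713, bd5096f, cb630f9, cce8b20, f23856f}.
Ancestors of 031ac67: {031ac67, 244318e, aa1e7f2}.
Common ancestors: {244318e, aa1e7f2}.
Among these, aa1e7f2 is not an ancestor of any other common ancestor — it is the merge base.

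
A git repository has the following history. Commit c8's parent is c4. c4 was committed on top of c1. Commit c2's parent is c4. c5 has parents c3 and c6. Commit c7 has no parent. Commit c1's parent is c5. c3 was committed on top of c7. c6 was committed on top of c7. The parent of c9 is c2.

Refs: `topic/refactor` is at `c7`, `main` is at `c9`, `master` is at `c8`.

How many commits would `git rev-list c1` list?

Walking parent pointers from c1: reachable set = {c1, c3, c5, c6, c7}.
That is 5 commits.

5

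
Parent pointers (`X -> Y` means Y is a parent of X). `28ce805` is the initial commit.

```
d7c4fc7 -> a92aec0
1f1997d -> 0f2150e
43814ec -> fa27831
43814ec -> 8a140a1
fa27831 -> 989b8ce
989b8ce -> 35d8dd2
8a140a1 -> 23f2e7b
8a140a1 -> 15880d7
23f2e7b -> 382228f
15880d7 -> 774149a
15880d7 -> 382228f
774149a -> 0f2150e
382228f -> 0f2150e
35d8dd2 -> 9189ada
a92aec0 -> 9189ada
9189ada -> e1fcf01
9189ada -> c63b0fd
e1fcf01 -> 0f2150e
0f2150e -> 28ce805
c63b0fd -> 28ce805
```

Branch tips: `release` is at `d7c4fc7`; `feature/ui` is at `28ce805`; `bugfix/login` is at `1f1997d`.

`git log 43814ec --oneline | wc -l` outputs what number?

14

Walking parent pointers from 43814ec: reachable set = {0f2150e, 15880d7, 23f2e7b, 28ce805, 35d8dd2, 382228f, 43814ec, 774149a, 8a140a1, 9189ada, 989b8ce, c63b0fd, e1fcf01, fa27831}.
That is 14 commits.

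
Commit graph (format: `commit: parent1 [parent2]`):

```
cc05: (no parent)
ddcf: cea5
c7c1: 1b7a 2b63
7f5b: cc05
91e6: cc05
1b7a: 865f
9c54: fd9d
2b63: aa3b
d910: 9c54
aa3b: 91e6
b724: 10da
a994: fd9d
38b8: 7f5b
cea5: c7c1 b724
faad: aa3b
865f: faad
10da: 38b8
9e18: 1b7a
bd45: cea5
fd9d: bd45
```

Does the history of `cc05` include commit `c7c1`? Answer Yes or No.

Ancestors of cc05: {cc05}.
c7c1 is not in that set, so it is not an ancestor of cc05.

No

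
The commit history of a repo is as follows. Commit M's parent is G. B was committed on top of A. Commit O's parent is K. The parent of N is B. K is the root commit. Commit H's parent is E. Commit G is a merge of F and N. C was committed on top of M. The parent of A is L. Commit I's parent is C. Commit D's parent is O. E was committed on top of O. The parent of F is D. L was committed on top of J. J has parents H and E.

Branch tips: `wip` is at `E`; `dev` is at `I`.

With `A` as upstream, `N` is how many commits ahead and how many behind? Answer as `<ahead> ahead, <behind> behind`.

Reachable from N: {A, B, E, H, J, K, L, N, O}.
Reachable from A: {A, E, H, J, K, L, O}.
Only in N's history (ahead): {B, N} — 2.
Only in A's history (behind): {} — 0.

2 ahead, 0 behind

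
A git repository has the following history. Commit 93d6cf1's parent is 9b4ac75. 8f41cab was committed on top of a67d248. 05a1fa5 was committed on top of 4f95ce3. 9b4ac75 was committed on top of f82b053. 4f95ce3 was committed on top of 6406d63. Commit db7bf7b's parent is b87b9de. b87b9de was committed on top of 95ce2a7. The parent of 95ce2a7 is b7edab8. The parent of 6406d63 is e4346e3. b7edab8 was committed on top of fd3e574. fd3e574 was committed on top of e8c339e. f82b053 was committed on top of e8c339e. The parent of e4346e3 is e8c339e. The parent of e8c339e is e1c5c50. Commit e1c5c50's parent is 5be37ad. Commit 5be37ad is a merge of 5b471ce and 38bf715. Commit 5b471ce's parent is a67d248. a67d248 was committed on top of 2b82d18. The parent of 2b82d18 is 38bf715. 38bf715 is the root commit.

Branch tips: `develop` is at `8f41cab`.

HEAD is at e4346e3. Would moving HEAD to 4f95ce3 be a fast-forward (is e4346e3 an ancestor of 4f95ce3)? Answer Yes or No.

A fast-forward from e4346e3 to 4f95ce3 is possible iff e4346e3 is an ancestor of 4f95ce3.
Ancestors of 4f95ce3: {2b82d18, 38bf715, 4f95ce3, 5b471ce, 5be37ad, 6406d63, a67d248, e1c5c50, e4346e3, e8c339e}.
e4346e3 is among them, so fast-forward is possible.

Yes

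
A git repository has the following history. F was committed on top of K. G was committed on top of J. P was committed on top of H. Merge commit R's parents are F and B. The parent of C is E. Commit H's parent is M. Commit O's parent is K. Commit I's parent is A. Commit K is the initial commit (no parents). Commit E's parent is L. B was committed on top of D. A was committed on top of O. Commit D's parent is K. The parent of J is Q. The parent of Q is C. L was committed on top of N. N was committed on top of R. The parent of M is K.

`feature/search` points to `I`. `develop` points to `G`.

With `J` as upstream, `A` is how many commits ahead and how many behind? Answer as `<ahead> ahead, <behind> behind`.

2 ahead, 10 behind

Reachable from A: {A, K, O}.
Reachable from J: {B, C, D, E, F, J, K, L, N, Q, R}.
Only in A's history (ahead): {A, O} — 2.
Only in J's history (behind): {B, C, D, E, F, J, L, N, Q, R} — 10.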